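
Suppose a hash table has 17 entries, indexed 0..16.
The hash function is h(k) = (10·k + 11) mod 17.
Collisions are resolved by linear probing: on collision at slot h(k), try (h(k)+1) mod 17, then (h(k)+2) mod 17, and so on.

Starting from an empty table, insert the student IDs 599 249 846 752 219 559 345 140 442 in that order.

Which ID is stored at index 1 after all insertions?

599 hashes to 0; slot 0 is free => place at 0.
249 hashes to 2; slot 2 is free => place at 2.
846 hashes to 5; slot 5 is free => place at 5.
752 hashes to 0; 0 taken => place at 1.
219 hashes to 8; slot 8 is free => place at 8.
559 hashes to 8; 8 taken => place at 9.
345 hashes to 10; slot 10 is free => place at 10.
140 hashes to 0; 0,1,2 taken => place at 3.
442 hashes to 11; slot 11 is free => place at 11.
Table: [599, 752, 249, 140, ∅, 846, ∅, ∅, 219, 559, 345, 442, ∅, ∅, ∅, ∅, ∅]

752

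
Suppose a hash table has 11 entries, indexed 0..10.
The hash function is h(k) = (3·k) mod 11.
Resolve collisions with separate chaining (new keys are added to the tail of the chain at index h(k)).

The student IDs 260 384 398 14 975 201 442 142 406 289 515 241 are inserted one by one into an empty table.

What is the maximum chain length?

4

260 → bucket 10
384 → bucket 8
398 → bucket 6
14 → bucket 9
975 → bucket 10 (collision)
201 → bucket 9 (collision)
442 → bucket 6 (collision)
142 → bucket 8 (collision)
406 → bucket 8 (collision)
289 → bucket 9 (collision)
515 → bucket 5
241 → bucket 8 (collision)
Final buckets:
0: .
1: .
2: .
3: .
4: .
5: 515
6: 398 -> 442
7: .
8: 384 -> 142 -> 406 -> 241
9: 14 -> 201 -> 289
10: 260 -> 975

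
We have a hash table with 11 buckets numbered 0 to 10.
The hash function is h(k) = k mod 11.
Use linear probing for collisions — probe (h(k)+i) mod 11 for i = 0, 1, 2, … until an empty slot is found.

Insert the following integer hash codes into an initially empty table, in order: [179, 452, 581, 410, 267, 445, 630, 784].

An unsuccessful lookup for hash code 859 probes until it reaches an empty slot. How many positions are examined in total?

2

Insert 179: h=3, slot 3 empty => index 3.
Insert 452: h=1, slot 1 empty => index 1.
Insert 581: h=9, slot 9 empty => index 9.
Insert 410: h=3, slot 3 occupied => index 4.
Insert 267: h=3, slots 3,4 occupied => index 5.
Insert 445: h=5, slot 5 occupied => index 6.
Insert 630: h=3, slots 3,4,5,6 occupied => index 7.
Insert 784: h=3, slots 3,4,5,6,7 occupied => index 8.
Table: [., 452, ., 179, 410, 267, 445, 630, 784, 581, .]
Lookup 859: h=1, probe 1,2 → slot 2 empty, not found.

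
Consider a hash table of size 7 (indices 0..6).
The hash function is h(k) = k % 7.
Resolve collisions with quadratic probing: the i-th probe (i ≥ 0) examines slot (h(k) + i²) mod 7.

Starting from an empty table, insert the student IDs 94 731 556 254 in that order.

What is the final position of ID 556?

0

94 hashes to 3; slot 3 is free => place at 3.
731 hashes to 3; 3 taken => place at 4.
556 hashes to 3; 3,4 taken => place at 0.
254 hashes to 2; slot 2 is free => place at 2.
Table: [556, ., 254, 94, 731, ., .]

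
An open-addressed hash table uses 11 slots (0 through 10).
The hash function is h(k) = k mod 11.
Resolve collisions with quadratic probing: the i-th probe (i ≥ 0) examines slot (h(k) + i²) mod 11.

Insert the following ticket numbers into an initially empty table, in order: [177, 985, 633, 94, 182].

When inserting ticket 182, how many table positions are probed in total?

Insert 177: h=1, slot 1 empty → index 1.
Insert 985: h=6, slot 6 empty → index 6.
Insert 633: h=6, slot 6 occupied → index 7.
Insert 94: h=6, slots 6,7 occupied → index 10.
Insert 182: h=6, slots 6,7,10 occupied → index 4.
Table: [., 177, ., ., 182, ., 985, 633, ., ., 94]

4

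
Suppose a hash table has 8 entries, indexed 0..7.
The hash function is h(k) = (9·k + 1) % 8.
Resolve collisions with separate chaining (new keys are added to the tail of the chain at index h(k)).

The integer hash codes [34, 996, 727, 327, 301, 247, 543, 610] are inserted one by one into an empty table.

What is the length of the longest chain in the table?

4

34 → bucket 3
996 → bucket 5
727 → bucket 0
327 → bucket 0 (collision)
301 → bucket 6
247 → bucket 0 (collision)
543 → bucket 0 (collision)
610 → bucket 3 (collision)
Final buckets:
0: 727 -> 327 -> 247 -> 543
1: _
2: _
3: 34 -> 610
4: _
5: 996
6: 301
7: _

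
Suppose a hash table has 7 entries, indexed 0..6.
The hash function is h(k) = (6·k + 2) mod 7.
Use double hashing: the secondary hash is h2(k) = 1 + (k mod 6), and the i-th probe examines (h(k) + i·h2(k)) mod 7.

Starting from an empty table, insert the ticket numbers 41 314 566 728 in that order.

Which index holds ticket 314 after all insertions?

41: h=3 => slot 3
314: h=3, h2=3, probe 3,6 => slot 6
566: h=3, h2=3, probe 3,6,2 => slot 2
728: h=2, h2=3, probe 2,5 => slot 5
Table: [∅, ∅, 566, 41, ∅, 728, 314]

6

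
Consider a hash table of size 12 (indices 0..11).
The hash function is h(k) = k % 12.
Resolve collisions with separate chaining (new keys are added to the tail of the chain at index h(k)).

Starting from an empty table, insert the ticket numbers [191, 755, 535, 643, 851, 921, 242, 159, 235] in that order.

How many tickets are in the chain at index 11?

Insert 191: h=11, bucket 11 empty → new chain.
Insert 755: h=11, bucket 11 nonempty → append to chain.
Insert 535: h=7, bucket 7 empty → new chain.
Insert 643: h=7, bucket 7 nonempty → append to chain.
Insert 851: h=11, bucket 11 nonempty → append to chain.
Insert 921: h=9, bucket 9 empty → new chain.
Insert 242: h=2, bucket 2 empty → new chain.
Insert 159: h=3, bucket 3 empty → new chain.
Insert 235: h=7, bucket 7 nonempty → append to chain.
Final buckets:
0: -
1: -
2: 242
3: 159
4: -
5: -
6: -
7: 535 -> 643 -> 235
8: -
9: 921
10: -
11: 191 -> 755 -> 851

3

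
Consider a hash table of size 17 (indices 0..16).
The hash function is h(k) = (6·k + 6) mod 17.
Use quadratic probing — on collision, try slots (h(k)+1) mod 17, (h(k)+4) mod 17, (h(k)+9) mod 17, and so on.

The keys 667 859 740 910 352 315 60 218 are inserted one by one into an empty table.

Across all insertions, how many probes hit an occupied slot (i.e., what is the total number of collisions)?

14

667: h=13 → slot 13
859: h=9 → slot 9
740: h=9, probe 9,10 → slot 10
910: h=9, probe 9,10,13,1 → slot 1
352: h=10, probe 10,11 → slot 11
315: h=9, probe 9,10,13,1,8 → slot 8
60: h=9, probe 9,10,13,1,8,0 → slot 0
218: h=5 → slot 5
Table: [60, 910, -, -, -, 218, -, -, 315, 859, 740, 352, -, 667, -, -, -]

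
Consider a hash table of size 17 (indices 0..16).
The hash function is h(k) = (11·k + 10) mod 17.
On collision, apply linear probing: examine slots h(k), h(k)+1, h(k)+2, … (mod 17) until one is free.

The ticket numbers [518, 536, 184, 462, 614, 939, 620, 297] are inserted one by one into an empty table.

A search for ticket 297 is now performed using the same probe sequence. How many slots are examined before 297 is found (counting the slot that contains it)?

518 hashes to 13; slot 13 is free → place at 13.
536 hashes to 7; slot 7 is free → place at 7.
184 hashes to 11; slot 11 is free → place at 11.
462 hashes to 9; slot 9 is free → place at 9.
614 hashes to 15; slot 15 is free → place at 15.
939 hashes to 3; slot 3 is free → place at 3.
620 hashes to 13; 13 taken → place at 14.
297 hashes to 13; 13,14,15 taken → place at 16.
Table: [., ., ., 939, ., ., ., 536, ., 462, ., 184, ., 518, 620, 614, 297]
Lookup 297: h=13, probe 13,14,15,16 → found at 16.

4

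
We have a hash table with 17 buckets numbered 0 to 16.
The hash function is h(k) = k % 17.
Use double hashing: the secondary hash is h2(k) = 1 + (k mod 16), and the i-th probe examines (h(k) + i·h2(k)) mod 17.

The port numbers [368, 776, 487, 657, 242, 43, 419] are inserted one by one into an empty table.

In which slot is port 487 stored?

2

368 hashes to 11; slot 11 is free → place at 11.
776 hashes to 11, h2=9; 11 taken → place at 3.
487 hashes to 11, h2=8; 11 taken → place at 2.
657 hashes to 11, h2=2; 11 taken → place at 13.
242 hashes to 4; slot 4 is free → place at 4.
43 hashes to 9; slot 9 is free → place at 9.
419 hashes to 11, h2=4; 11 taken → place at 15.
Table: [_, _, 487, 776, 242, _, _, _, _, 43, _, 368, _, 657, _, 419, _]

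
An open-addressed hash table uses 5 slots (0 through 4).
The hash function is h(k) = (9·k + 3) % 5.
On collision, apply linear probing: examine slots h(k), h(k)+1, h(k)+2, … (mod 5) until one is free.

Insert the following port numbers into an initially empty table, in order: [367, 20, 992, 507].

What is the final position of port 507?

Insert 367: h=1, slot 1 empty => index 1.
Insert 20: h=3, slot 3 empty => index 3.
Insert 992: h=1, slot 1 occupied => index 2.
Insert 507: h=1, slots 1,2,3 occupied => index 4.
Table: [., 367, 992, 20, 507]

4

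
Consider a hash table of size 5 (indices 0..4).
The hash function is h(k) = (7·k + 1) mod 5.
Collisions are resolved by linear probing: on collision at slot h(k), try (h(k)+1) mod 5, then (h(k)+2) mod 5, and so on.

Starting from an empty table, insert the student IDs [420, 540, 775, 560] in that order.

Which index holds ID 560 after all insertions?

420: h=1 -> slot 1
540: h=1, probe 1,2 -> slot 2
775: h=1, probe 1,2,3 -> slot 3
560: h=1, probe 1,2,3,4 -> slot 4
Table: [∅, 420, 540, 775, 560]

4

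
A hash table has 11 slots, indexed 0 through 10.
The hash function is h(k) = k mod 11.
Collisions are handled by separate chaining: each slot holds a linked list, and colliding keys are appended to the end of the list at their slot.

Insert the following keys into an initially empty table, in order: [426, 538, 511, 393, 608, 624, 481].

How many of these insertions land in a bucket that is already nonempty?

426 -> bucket 8
538 -> bucket 10
511 -> bucket 5
393 -> bucket 8 (collision)
608 -> bucket 3
624 -> bucket 8 (collision)
481 -> bucket 8 (collision)
Final buckets:
0: -
1: -
2: -
3: 608
4: -
5: 511
6: -
7: -
8: 426 -> 393 -> 624 -> 481
9: -
10: 538

3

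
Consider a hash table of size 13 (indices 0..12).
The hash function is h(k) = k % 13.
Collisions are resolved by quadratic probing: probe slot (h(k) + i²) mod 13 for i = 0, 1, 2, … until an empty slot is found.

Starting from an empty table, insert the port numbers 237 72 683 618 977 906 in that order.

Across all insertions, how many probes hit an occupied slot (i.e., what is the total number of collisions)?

Insert 237: h=3, slot 3 empty => index 3.
Insert 72: h=7, slot 7 empty => index 7.
Insert 683: h=7, slot 7 occupied => index 8.
Insert 618: h=7, slots 7,8 occupied => index 11.
Insert 977: h=2, slot 2 empty => index 2.
Insert 906: h=9, slot 9 empty => index 9.
Table: [—, —, 977, 237, —, —, —, 72, 683, 906, —, 618, —]

3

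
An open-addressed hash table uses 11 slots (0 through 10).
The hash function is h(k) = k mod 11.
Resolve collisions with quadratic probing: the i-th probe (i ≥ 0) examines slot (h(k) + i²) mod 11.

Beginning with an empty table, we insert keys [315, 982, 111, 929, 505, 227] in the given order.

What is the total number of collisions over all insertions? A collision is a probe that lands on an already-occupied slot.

Insert 315: h=7, slot 7 empty → index 7.
Insert 982: h=3, slot 3 empty → index 3.
Insert 111: h=1, slot 1 empty → index 1.
Insert 929: h=5, slot 5 empty → index 5.
Insert 505: h=10, slot 10 empty → index 10.
Insert 227: h=7, slot 7 occupied → index 8.
Table: [—, 111, —, 982, —, 929, —, 315, 227, —, 505]

1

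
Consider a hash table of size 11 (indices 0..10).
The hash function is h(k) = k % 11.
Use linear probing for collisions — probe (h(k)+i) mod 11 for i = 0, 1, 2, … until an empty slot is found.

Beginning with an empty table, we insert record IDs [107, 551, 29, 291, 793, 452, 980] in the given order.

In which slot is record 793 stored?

2

Insert 107: h=8, slot 8 empty => index 8.
Insert 551: h=1, slot 1 empty => index 1.
Insert 29: h=7, slot 7 empty => index 7.
Insert 291: h=5, slot 5 empty => index 5.
Insert 793: h=1, slot 1 occupied => index 2.
Insert 452: h=1, slots 1,2 occupied => index 3.
Insert 980: h=1, slots 1,2,3 occupied => index 4.
Table: [., 551, 793, 452, 980, 291, ., 29, 107, ., .]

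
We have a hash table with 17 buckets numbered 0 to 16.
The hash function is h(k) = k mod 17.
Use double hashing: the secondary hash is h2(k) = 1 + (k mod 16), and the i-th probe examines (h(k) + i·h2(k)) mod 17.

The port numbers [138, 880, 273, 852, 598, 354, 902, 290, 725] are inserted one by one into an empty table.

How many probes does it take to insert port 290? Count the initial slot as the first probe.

138: h=2 => slot 2
880: h=13 => slot 13
273: h=1 => slot 1
852: h=2, h2=5, probe 2,7 => slot 7
598: h=3 => slot 3
354: h=14 => slot 14
902: h=1, h2=7, probe 1,8 => slot 8
290: h=1, h2=3, probe 1,4 => slot 4
725: h=11 => slot 11
Table: [∅, 273, 138, 598, 290, ∅, ∅, 852, 902, ∅, ∅, 725, ∅, 880, 354, ∅, ∅]

2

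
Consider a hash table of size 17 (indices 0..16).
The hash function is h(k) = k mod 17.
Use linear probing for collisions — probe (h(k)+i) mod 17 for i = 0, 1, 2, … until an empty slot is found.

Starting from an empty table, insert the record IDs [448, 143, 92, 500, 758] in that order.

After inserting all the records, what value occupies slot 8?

448: h=6 => slot 6
143: h=7 => slot 7
92: h=7, probe 7,8 => slot 8
500: h=7, probe 7,8,9 => slot 9
758: h=10 => slot 10
Table: [_, _, _, _, _, _, 448, 143, 92, 500, 758, _, _, _, _, _, _]

92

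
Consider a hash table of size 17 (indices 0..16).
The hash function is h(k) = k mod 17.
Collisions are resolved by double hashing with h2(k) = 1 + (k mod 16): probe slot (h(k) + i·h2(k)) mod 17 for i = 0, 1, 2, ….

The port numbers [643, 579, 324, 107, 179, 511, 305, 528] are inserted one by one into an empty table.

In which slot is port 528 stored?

643 hashes to 14; slot 14 is free => place at 14.
579 hashes to 1; slot 1 is free => place at 1.
324 hashes to 1, h2=5; 1 taken => place at 6.
107 hashes to 5; slot 5 is free => place at 5.
179 hashes to 9; slot 9 is free => place at 9.
511 hashes to 1, h2=16; 1 taken => place at 0.
305 hashes to 16; slot 16 is free => place at 16.
528 hashes to 1, h2=1; 1 taken => place at 2.
Table: [511, 579, 528, ., ., 107, 324, ., ., 179, ., ., ., ., 643, ., 305]

2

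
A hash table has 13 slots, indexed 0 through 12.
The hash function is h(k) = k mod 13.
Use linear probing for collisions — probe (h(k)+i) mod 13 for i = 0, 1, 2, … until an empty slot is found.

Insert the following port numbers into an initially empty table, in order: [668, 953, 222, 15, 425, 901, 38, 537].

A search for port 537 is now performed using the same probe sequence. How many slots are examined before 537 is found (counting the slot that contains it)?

668: h=5 → slot 5
953: h=4 → slot 4
222: h=1 → slot 1
15: h=2 → slot 2
425: h=9 → slot 9
901: h=4, probe 4,5,6 → slot 6
38: h=12 → slot 12
537: h=4, probe 4,5,6,7 → slot 7
Table: [., 222, 15, ., 953, 668, 901, 537, ., 425, ., ., 38]
Lookup 537: h=4, probe 4,5,6,7 → found at 7.

4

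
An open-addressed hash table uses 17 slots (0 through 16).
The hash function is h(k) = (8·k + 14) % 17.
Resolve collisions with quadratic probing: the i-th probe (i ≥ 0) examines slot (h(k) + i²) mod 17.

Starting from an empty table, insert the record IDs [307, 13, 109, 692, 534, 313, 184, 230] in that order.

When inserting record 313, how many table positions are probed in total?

307: h=5 → slot 5
13: h=16 → slot 16
109: h=2 → slot 2
692: h=8 → slot 8
534: h=2, probe 2,3 → slot 3
313: h=2, probe 2,3,6 → slot 6
184: h=7 → slot 7
230: h=1 → slot 1
Table: [-, 230, 109, 534, -, 307, 313, 184, 692, -, -, -, -, -, -, -, 13]

3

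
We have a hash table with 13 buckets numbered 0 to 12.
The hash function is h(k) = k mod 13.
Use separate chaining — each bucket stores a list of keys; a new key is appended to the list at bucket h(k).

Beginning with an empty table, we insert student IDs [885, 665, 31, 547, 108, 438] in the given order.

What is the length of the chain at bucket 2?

Insert 885: h=1, bucket 1 empty -> new chain.
Insert 665: h=2, bucket 2 empty -> new chain.
Insert 31: h=5, bucket 5 empty -> new chain.
Insert 547: h=1, bucket 1 nonempty -> append to chain.
Insert 108: h=4, bucket 4 empty -> new chain.
Insert 438: h=9, bucket 9 empty -> new chain.
Final buckets:
0: ∅
1: 885 -> 547
2: 665
3: ∅
4: 108
5: 31
6: ∅
7: ∅
8: ∅
9: 438
10: ∅
11: ∅
12: ∅

1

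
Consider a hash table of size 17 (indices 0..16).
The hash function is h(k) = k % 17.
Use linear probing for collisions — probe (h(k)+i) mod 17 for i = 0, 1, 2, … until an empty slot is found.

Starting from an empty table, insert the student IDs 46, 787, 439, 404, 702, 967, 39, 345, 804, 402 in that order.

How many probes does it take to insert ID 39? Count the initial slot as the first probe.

46 hashes to 12; slot 12 is free → place at 12.
787 hashes to 5; slot 5 is free → place at 5.
439 hashes to 14; slot 14 is free → place at 14.
404 hashes to 13; slot 13 is free → place at 13.
702 hashes to 5; 5 taken → place at 6.
967 hashes to 15; slot 15 is free → place at 15.
39 hashes to 5; 5,6 taken → place at 7.
345 hashes to 5; 5,6,7 taken → place at 8.
804 hashes to 5; 5,6,7,8 taken → place at 9.
402 hashes to 11; slot 11 is free → place at 11.
Table: [_, _, _, _, _, 787, 702, 39, 345, 804, _, 402, 46, 404, 439, 967, _]

3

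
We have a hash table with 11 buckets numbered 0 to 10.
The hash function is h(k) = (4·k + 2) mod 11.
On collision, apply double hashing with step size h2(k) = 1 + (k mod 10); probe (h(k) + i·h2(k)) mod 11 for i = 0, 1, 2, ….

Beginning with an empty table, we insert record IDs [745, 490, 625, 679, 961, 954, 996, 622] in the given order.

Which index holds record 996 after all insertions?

3

745: h=1 → slot 1
490: h=4 → slot 4
625: h=5 → slot 5
679: h=1, h2=10, probe 1,0 → slot 0
961: h=7 → slot 7
954: h=1, h2=5, probe 1,6 → slot 6
996: h=4, h2=7, probe 4,0,7,3 → slot 3
622: h=4, h2=3, probe 4,7,10 → slot 10
Table: [679, 745, -, 996, 490, 625, 954, 961, -, -, 622]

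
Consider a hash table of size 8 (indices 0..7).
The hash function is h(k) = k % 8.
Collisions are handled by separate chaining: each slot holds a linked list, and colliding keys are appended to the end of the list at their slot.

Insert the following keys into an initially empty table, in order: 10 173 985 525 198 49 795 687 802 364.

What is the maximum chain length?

Insert 10: h=2, bucket 2 empty -> new chain.
Insert 173: h=5, bucket 5 empty -> new chain.
Insert 985: h=1, bucket 1 empty -> new chain.
Insert 525: h=5, bucket 5 nonempty -> append to chain.
Insert 198: h=6, bucket 6 empty -> new chain.
Insert 49: h=1, bucket 1 nonempty -> append to chain.
Insert 795: h=3, bucket 3 empty -> new chain.
Insert 687: h=7, bucket 7 empty -> new chain.
Insert 802: h=2, bucket 2 nonempty -> append to chain.
Insert 364: h=4, bucket 4 empty -> new chain.
Final buckets:
0: ∅
1: 985 -> 49
2: 10 -> 802
3: 795
4: 364
5: 173 -> 525
6: 198
7: 687

2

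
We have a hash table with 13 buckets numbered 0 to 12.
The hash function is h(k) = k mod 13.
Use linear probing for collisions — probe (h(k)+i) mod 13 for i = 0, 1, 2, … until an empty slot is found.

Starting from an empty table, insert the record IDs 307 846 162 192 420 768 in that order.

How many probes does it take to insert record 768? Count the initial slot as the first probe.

2

307: h=8 => slot 8
846: h=1 => slot 1
162: h=6 => slot 6
192: h=10 => slot 10
420: h=4 => slot 4
768: h=1, probe 1,2 => slot 2
Table: [_, 846, 768, _, 420, _, 162, _, 307, _, 192, _, _]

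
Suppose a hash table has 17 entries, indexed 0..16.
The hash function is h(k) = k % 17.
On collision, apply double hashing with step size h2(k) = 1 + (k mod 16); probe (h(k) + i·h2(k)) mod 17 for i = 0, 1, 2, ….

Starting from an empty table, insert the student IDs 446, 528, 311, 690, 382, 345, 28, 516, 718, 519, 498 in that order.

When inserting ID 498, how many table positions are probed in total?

4

Insert 446: h=4, slot 4 empty -> index 4.
Insert 528: h=1, slot 1 empty -> index 1.
Insert 311: h=5, slot 5 empty -> index 5.
Insert 690: h=10, slot 10 empty -> index 10.
Insert 382: h=8, slot 8 empty -> index 8.
Insert 345: h=5, h2=10, slot 5 occupied -> index 15.
Insert 28: h=11, slot 11 empty -> index 11.
Insert 516: h=6, slot 6 empty -> index 6.
Insert 718: h=4, h2=15, slot 4 occupied -> index 2.
Insert 519: h=9, slot 9 empty -> index 9.
Insert 498: h=5, h2=3, slots 5,8,11 occupied -> index 14.
Table: [∅, 528, 718, ∅, 446, 311, 516, ∅, 382, 519, 690, 28, ∅, ∅, 498, 345, ∅]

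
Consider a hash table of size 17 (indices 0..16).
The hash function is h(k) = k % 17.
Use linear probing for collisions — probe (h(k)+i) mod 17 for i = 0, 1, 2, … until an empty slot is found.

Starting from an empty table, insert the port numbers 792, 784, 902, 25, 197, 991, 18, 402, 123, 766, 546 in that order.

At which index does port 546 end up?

792 hashes to 10; slot 10 is free => place at 10.
784 hashes to 2; slot 2 is free => place at 2.
902 hashes to 1; slot 1 is free => place at 1.
25 hashes to 8; slot 8 is free => place at 8.
197 hashes to 10; 10 taken => place at 11.
991 hashes to 5; slot 5 is free => place at 5.
18 hashes to 1; 1,2 taken => place at 3.
402 hashes to 11; 11 taken => place at 12.
123 hashes to 4; slot 4 is free => place at 4.
766 hashes to 1; 1,2,3,4,5 taken => place at 6.
546 hashes to 2; 2,3,4,5,6 taken => place at 7.
Table: [—, 902, 784, 18, 123, 991, 766, 546, 25, —, 792, 197, 402, —, —, —, —]

7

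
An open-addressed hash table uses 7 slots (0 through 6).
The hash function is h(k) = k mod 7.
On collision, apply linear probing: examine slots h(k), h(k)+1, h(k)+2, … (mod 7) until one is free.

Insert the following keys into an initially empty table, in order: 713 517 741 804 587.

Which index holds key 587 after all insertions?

3

713: h=6 → slot 6
517: h=6, probe 6,0 → slot 0
741: h=6, probe 6,0,1 → slot 1
804: h=6, probe 6,0,1,2 → slot 2
587: h=6, probe 6,0,1,2,3 → slot 3
Table: [517, 741, 804, 587, ∅, ∅, 713]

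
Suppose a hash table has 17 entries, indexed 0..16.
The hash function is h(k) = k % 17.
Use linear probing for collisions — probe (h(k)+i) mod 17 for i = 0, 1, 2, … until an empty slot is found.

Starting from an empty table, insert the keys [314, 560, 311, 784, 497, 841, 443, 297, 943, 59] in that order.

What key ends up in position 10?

314: h=8 -> slot 8
560: h=16 -> slot 16
311: h=5 -> slot 5
784: h=2 -> slot 2
497: h=4 -> slot 4
841: h=8, probe 8,9 -> slot 9
443: h=1 -> slot 1
297: h=8, probe 8,9,10 -> slot 10
943: h=8, probe 8,9,10,11 -> slot 11
59: h=8, probe 8,9,10,11,12 -> slot 12
Table: [_, 443, 784, _, 497, 311, _, _, 314, 841, 297, 943, 59, _, _, _, 560]

297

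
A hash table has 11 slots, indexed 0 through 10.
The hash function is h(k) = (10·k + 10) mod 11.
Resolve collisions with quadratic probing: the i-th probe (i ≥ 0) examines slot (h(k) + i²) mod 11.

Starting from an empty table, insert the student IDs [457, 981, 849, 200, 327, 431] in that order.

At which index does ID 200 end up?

Insert 457: h=4, slot 4 empty => index 4.
Insert 981: h=8, slot 8 empty => index 8.
Insert 849: h=8, slot 8 occupied => index 9.
Insert 200: h=8, slots 8,9 occupied => index 1.
Insert 327: h=2, slot 2 empty => index 2.
Insert 431: h=8, slots 8,9,1 occupied => index 6.
Table: [∅, 200, 327, ∅, 457, ∅, 431, ∅, 981, 849, ∅]

1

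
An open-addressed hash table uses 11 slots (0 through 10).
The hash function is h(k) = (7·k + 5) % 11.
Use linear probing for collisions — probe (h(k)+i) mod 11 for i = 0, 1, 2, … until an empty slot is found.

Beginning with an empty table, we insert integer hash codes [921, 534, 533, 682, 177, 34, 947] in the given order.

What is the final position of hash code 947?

921: h=6 -> slot 6
534: h=3 -> slot 3
533: h=7 -> slot 7
682: h=5 -> slot 5
177: h=1 -> slot 1
34: h=1, probe 1,2 -> slot 2
947: h=1, probe 1,2,3,4 -> slot 4
Table: [∅, 177, 34, 534, 947, 682, 921, 533, ∅, ∅, ∅]

4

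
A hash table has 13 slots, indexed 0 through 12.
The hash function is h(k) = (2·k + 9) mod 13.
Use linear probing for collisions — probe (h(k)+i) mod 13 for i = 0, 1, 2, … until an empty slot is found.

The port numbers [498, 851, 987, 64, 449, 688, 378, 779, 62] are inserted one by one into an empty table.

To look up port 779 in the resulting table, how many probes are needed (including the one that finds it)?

7

498: h=4 → slot 4
851: h=8 → slot 8
987: h=7 → slot 7
64: h=7, probe 7,8,9 → slot 9
449: h=10 → slot 10
688: h=7, probe 7,8,9,10,11 → slot 11
378: h=11, probe 11,12 → slot 12
779: h=7, probe 7,8,9,10,11,12,0 → slot 0
62: h=3 → slot 3
Table: [779, ., ., 62, 498, ., ., 987, 851, 64, 449, 688, 378]
Lookup 779: h=7, probe 7,8,9,10,11,12,0 → found at 0.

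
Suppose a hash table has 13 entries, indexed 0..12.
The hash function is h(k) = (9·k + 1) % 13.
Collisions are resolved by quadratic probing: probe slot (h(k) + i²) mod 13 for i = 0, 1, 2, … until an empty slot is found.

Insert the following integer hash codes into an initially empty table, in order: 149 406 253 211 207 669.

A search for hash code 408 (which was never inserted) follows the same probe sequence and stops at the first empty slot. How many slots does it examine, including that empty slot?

2

149: h=3 → slot 3
406: h=2 → slot 2
253: h=3, probe 3,4 → slot 4
211: h=2, probe 2,3,6 → slot 6
207: h=5 → slot 5
669: h=3, probe 3,4,7 → slot 7
Table: [., ., 406, 149, 253, 207, 211, 669, ., ., ., ., .]
Lookup 408: h=7, probe 7,8 → slot 8 empty, not found.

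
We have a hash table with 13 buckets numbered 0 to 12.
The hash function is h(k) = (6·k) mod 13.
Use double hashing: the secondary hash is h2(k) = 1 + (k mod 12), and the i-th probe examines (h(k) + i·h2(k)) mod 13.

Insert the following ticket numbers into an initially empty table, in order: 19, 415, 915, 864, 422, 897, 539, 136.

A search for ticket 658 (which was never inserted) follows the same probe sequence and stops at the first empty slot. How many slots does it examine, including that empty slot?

Insert 19: h=10, slot 10 empty → index 10.
Insert 415: h=7, slot 7 empty → index 7.
Insert 915: h=4, slot 4 empty → index 4.
Insert 864: h=10, h2=1, slot 10 occupied → index 11.
Insert 422: h=10, h2=3, slot 10 occupied → index 0.
Insert 897: h=0, h2=10, slots 0,10,7,4 occupied → index 1.
Insert 539: h=10, h2=12, slot 10 occupied → index 9.
Insert 136: h=10, h2=5, slot 10 occupied → index 2.
Table: [422, 897, 136, -, 915, -, -, 415, -, 539, 19, 864, -]
Lookup 658: h=9, h2=11, probe 9,7,5 → slot 5 empty, not found.

3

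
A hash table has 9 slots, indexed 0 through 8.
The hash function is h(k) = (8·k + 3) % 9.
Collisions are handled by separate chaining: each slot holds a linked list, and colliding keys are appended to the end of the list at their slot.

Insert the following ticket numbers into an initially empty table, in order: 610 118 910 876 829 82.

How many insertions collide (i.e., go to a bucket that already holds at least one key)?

3

Insert 610: h=5, bucket 5 empty → new chain.
Insert 118: h=2, bucket 2 empty → new chain.
Insert 910: h=2, bucket 2 nonempty → append to chain.
Insert 876: h=0, bucket 0 empty → new chain.
Insert 829: h=2, bucket 2 nonempty → append to chain.
Insert 82: h=2, bucket 2 nonempty → append to chain.
Final buckets:
0: 876
1: —
2: 118 -> 910 -> 829 -> 82
3: —
4: —
5: 610
6: —
7: —
8: —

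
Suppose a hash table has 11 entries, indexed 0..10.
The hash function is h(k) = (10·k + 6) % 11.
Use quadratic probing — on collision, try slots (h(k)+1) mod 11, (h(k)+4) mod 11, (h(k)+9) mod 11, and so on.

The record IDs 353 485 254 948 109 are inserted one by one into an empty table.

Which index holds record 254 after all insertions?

Insert 353: h=5, slot 5 empty → index 5.
Insert 485: h=5, slot 5 occupied → index 6.
Insert 254: h=5, slots 5,6 occupied → index 9.
Insert 948: h=4, slot 4 empty → index 4.
Insert 109: h=7, slot 7 empty → index 7.
Table: [—, —, —, —, 948, 353, 485, 109, —, 254, —]

9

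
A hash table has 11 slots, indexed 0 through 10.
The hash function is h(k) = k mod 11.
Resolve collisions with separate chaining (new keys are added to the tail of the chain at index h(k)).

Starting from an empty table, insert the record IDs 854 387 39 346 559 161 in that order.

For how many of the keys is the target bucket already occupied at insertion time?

854 -> bucket 7
387 -> bucket 2
39 -> bucket 6
346 -> bucket 5
559 -> bucket 9
161 -> bucket 7 (collision)
Final buckets:
0: .
1: .
2: 387
3: .
4: .
5: 346
6: 39
7: 854 -> 161
8: .
9: 559
10: .

1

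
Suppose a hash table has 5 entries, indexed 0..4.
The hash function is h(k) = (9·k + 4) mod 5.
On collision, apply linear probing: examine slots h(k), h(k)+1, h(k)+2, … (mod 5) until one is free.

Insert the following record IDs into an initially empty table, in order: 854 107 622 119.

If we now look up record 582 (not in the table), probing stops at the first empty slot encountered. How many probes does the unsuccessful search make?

3

Insert 854: h=0, slot 0 empty → index 0.
Insert 107: h=2, slot 2 empty → index 2.
Insert 622: h=2, slot 2 occupied → index 3.
Insert 119: h=0, slot 0 occupied → index 1.
Table: [854, 119, 107, 622, .]
Lookup 582: h=2, probe 2,3,4 → slot 4 empty, not found.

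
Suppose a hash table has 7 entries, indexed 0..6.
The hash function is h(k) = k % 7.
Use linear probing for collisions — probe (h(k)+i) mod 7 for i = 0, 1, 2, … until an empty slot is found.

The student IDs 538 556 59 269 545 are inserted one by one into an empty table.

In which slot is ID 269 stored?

5

538: h=6 → slot 6
556: h=3 → slot 3
59: h=3, probe 3,4 → slot 4
269: h=3, probe 3,4,5 → slot 5
545: h=6, probe 6,0 → slot 0
Table: [545, _, _, 556, 59, 269, 538]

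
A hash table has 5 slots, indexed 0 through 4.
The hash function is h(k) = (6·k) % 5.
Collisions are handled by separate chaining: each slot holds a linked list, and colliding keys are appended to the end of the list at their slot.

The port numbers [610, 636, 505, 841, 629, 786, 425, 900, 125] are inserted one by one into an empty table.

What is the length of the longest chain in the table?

Insert 610: h=0, bucket 0 empty → new chain.
Insert 636: h=1, bucket 1 empty → new chain.
Insert 505: h=0, bucket 0 nonempty → append to chain.
Insert 841: h=1, bucket 1 nonempty → append to chain.
Insert 629: h=4, bucket 4 empty → new chain.
Insert 786: h=1, bucket 1 nonempty → append to chain.
Insert 425: h=0, bucket 0 nonempty → append to chain.
Insert 900: h=0, bucket 0 nonempty → append to chain.
Insert 125: h=0, bucket 0 nonempty → append to chain.
Final buckets:
0: 610 -> 505 -> 425 -> 900 -> 125
1: 636 -> 841 -> 786
2: ∅
3: ∅
4: 629

5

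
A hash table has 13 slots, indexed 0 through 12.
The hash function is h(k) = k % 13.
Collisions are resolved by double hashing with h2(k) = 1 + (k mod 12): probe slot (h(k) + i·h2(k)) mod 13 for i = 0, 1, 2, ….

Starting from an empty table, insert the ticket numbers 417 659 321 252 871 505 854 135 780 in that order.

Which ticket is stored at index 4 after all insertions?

135

Insert 417: h=1, slot 1 empty -> index 1.
Insert 659: h=9, slot 9 empty -> index 9.
Insert 321: h=9, h2=10, slot 9 occupied -> index 6.
Insert 252: h=5, slot 5 empty -> index 5.
Insert 871: h=0, slot 0 empty -> index 0.
Insert 505: h=11, slot 11 empty -> index 11.
Insert 854: h=9, h2=3, slot 9 occupied -> index 12.
Insert 135: h=5, h2=4, slots 5,9,0 occupied -> index 4.
Insert 780: h=0, h2=1, slots 0,1 occupied -> index 2.
Table: [871, 417, 780, —, 135, 252, 321, —, —, 659, —, 505, 854]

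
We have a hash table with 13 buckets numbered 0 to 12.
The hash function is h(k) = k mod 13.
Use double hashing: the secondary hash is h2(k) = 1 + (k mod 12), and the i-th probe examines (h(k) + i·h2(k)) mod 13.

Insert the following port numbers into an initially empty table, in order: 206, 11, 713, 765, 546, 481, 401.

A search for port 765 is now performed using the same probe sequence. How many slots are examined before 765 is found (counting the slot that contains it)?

206: h=11 -> slot 11
11: h=11, h2=12, probe 11,10 -> slot 10
713: h=11, h2=6, probe 11,4 -> slot 4
765: h=11, h2=10, probe 11,8 -> slot 8
546: h=0 -> slot 0
481: h=0, h2=2, probe 0,2 -> slot 2
401: h=11, h2=6, probe 11,4,10,3 -> slot 3
Table: [546, _, 481, 401, 713, _, _, _, 765, _, 11, 206, _]
Lookup 765: h=11, h2=10, probe 11,8 → found at 8.

2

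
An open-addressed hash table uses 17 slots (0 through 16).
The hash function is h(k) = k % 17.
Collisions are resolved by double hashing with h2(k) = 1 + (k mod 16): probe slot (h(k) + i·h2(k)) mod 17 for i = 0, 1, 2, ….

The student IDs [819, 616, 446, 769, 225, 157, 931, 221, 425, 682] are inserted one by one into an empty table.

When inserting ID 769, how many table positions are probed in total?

2

819: h=3 → slot 3
616: h=4 → slot 4
446: h=4, h2=15, probe 4,2 → slot 2
769: h=4, h2=2, probe 4,6 → slot 6
225: h=4, h2=2, probe 4,6,8 → slot 8
157: h=4, h2=14, probe 4,1 → slot 1
931: h=13 → slot 13
221: h=0 → slot 0
425: h=0, h2=10, probe 0,10 → slot 10
682: h=2, h2=11, probe 2,13,7 → slot 7
Table: [221, 157, 446, 819, 616, —, 769, 682, 225, —, 425, —, —, 931, —, —, —]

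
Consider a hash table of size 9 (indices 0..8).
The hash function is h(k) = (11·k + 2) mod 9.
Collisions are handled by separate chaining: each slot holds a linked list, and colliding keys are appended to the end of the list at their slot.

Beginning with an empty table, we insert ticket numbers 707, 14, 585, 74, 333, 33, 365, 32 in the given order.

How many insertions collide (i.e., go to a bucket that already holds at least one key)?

4

Insert 707: h=3, bucket 3 empty -> new chain.
Insert 14: h=3, bucket 3 nonempty -> append to chain.
Insert 585: h=2, bucket 2 empty -> new chain.
Insert 74: h=6, bucket 6 empty -> new chain.
Insert 333: h=2, bucket 2 nonempty -> append to chain.
Insert 33: h=5, bucket 5 empty -> new chain.
Insert 365: h=3, bucket 3 nonempty -> append to chain.
Insert 32: h=3, bucket 3 nonempty -> append to chain.
Final buckets:
0: -
1: -
2: 585 -> 333
3: 707 -> 14 -> 365 -> 32
4: -
5: 33
6: 74
7: -
8: -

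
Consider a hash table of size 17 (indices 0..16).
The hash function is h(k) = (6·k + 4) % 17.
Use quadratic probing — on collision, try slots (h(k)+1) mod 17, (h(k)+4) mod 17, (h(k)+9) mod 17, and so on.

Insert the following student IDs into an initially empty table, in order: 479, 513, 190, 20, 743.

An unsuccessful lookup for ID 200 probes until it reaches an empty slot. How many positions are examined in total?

2

479: h=5 → slot 5
513: h=5, probe 5,6 → slot 6
190: h=5, probe 5,6,9 → slot 9
20: h=5, probe 5,6,9,14 → slot 14
743: h=8 → slot 8
Table: [—, —, —, —, —, 479, 513, —, 743, 190, —, —, —, —, 20, —, —]
Lookup 200: h=14, probe 14,15 → slot 15 empty, not found.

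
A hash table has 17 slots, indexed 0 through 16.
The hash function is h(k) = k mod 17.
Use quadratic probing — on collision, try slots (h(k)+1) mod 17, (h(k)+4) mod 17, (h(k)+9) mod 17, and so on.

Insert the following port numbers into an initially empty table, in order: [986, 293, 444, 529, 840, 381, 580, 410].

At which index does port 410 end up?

986 hashes to 0; slot 0 is free → place at 0.
293 hashes to 4; slot 4 is free → place at 4.
444 hashes to 2; slot 2 is free → place at 2.
529 hashes to 2; 2 taken → place at 3.
840 hashes to 7; slot 7 is free → place at 7.
381 hashes to 7; 7 taken → place at 8.
580 hashes to 2; 2,3 taken → place at 6.
410 hashes to 2; 2,3,6 taken → place at 11.
Table: [986, -, 444, 529, 293, -, 580, 840, 381, -, -, 410, -, -, -, -, -]

11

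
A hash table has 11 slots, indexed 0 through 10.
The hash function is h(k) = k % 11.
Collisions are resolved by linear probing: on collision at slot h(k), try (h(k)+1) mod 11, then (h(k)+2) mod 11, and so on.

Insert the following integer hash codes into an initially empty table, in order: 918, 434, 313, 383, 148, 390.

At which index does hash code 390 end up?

918: h=5 -> slot 5
434: h=5, probe 5,6 -> slot 6
313: h=5, probe 5,6,7 -> slot 7
383: h=9 -> slot 9
148: h=5, probe 5,6,7,8 -> slot 8
390: h=5, probe 5,6,7,8,9,10 -> slot 10
Table: [—, —, —, —, —, 918, 434, 313, 148, 383, 390]

10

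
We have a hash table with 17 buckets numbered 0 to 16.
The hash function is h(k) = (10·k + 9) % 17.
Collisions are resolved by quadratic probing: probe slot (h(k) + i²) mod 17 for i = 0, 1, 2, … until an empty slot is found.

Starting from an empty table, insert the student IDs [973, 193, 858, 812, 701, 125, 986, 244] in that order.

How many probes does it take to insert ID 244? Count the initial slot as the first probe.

3

973: h=15 => slot 15
193: h=1 => slot 1
858: h=4 => slot 4
812: h=3 => slot 3
701: h=15, probe 15,16 => slot 16
125: h=1, probe 1,2 => slot 2
986: h=9 => slot 9
244: h=1, probe 1,2,5 => slot 5
Table: [∅, 193, 125, 812, 858, 244, ∅, ∅, ∅, 986, ∅, ∅, ∅, ∅, ∅, 973, 701]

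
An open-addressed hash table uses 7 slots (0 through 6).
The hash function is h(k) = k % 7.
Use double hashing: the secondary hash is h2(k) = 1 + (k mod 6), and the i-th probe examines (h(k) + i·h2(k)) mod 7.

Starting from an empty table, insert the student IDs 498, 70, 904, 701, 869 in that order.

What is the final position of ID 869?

498: h=1 -> slot 1
70: h=0 -> slot 0
904: h=1, h2=5, probe 1,6 -> slot 6
701: h=1, h2=6, probe 1,0,6,5 -> slot 5
869: h=1, h2=6, probe 1,0,6,5,4 -> slot 4
Table: [70, 498, ∅, ∅, 869, 701, 904]

4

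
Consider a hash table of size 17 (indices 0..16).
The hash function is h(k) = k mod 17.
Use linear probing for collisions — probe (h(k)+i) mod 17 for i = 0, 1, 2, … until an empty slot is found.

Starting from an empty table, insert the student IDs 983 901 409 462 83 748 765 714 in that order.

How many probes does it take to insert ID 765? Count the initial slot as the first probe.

5

983: h=14 => slot 14
901: h=0 => slot 0
409: h=1 => slot 1
462: h=3 => slot 3
83: h=15 => slot 15
748: h=0, probe 0,1,2 => slot 2
765: h=0, probe 0,1,2,3,4 => slot 4
714: h=0, probe 0,1,2,3,4,5 => slot 5
Table: [901, 409, 748, 462, 765, 714, ∅, ∅, ∅, ∅, ∅, ∅, ∅, ∅, 983, 83, ∅]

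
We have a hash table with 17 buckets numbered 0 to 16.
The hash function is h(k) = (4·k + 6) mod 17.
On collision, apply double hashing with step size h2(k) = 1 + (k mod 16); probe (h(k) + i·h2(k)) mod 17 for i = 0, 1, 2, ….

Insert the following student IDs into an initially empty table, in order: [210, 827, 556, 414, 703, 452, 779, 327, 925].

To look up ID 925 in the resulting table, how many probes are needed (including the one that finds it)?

2

210: h=13 => slot 13
827: h=16 => slot 16
556: h=3 => slot 3
414: h=13, h2=15, probe 13,11 => slot 11
703: h=13, h2=16, probe 13,12 => slot 12
452: h=12, h2=5, probe 12,0 => slot 0
779: h=11, h2=12, probe 11,6 => slot 6
327: h=5 => slot 5
925: h=0, h2=14, probe 0,14 => slot 14
Table: [452, ∅, ∅, 556, ∅, 327, 779, ∅, ∅, ∅, ∅, 414, 703, 210, 925, ∅, 827]
Lookup 925: h=0, h2=14, probe 0,14 → found at 14.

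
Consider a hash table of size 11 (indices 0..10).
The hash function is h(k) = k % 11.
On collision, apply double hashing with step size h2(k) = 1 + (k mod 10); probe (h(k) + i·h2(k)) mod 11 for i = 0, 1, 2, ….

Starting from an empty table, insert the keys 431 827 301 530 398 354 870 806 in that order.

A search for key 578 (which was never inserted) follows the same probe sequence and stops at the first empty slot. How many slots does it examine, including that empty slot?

5

431 hashes to 2; slot 2 is free → place at 2.
827 hashes to 2, h2=8; 2 taken → place at 10.
301 hashes to 4; slot 4 is free → place at 4.
530 hashes to 2, h2=1; 2 taken → place at 3.
398 hashes to 2, h2=9; 2 taken → place at 0.
354 hashes to 2, h2=5; 2 taken → place at 7.
870 hashes to 1; slot 1 is free → place at 1.
806 hashes to 3, h2=7; 3,10 taken → place at 6.
Table: [398, 870, 431, 530, 301, —, 806, 354, —, —, 827]
Lookup 578: h=6, h2=9, probe 6,4,2,0,9 → slot 9 empty, not found.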